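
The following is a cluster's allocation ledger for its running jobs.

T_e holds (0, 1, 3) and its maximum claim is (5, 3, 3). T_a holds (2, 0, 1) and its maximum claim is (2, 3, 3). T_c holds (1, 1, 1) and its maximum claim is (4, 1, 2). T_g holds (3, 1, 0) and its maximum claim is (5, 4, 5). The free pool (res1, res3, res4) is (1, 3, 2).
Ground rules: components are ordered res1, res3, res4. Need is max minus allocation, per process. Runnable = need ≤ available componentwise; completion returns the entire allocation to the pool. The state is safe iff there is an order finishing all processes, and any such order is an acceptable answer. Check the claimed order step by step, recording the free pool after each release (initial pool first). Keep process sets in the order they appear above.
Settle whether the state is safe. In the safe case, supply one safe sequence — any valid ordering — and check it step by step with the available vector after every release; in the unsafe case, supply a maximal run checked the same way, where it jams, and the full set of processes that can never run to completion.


UNSAFE — no complete ordering exists.
Key observation: after T_a, T_c the pool peaks at (4, 4, 4), and each blocked process is short somewhere: T_e on res1; T_g on res4.
The run T_a, T_c cannot be extended any further. Step-by-step check:
  pool = (1, 3, 2)
  T_a: need (0, 3, 2) fits (1, 3, 2); releases (2, 0, 1), pool now (3, 3, 3)
  T_c: need (3, 0, 1) fits (3, 3, 3); releases (1, 1, 1), pool now (4, 4, 4)
  T_e cannot run: need (5, 2, 0) vs free (4, 4, 4) (insufficient res1)
  T_g cannot run: need (2, 3, 5) vs free (4, 4, 4) (insufficient res4)
Processes that can never finish: T_e and T_g.


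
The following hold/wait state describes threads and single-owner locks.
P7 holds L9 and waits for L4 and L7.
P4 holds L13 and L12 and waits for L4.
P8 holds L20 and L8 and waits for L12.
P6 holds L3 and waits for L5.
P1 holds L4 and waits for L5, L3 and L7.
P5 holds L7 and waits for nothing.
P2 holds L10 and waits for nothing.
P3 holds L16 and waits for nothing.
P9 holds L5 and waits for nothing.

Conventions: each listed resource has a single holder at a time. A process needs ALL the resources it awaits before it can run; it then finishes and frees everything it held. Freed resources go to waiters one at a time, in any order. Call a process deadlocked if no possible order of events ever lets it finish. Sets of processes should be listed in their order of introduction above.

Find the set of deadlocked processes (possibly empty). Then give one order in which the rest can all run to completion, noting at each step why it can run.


The deadlocked set is empty.
Key observation: the wait relation is loop-free; peeling off processes with no waits unwinds the whole state.
The rest can finish in the order P9, P6, P5, P3, P2, P1, P4, P7, P8.
Step-by-step check:
  P9 waits on nothing -> runs at once and releases L5
  P6 waits on L5 — all released -> runs and releases L3
  P5 waits on nothing -> runs at once and releases L7
  P3 waits on nothing -> runs at once and releases L16
  P2 waits on nothing -> runs at once and releases L10
  P1 waits on L5, L3 and L7 — all released -> runs and releases L4
  P4 waits on L4 — all released -> runs and releases L13 and L12
  P7 waits on L4 and L7 — all released -> runs and releases L9
  P8 waits on L12 — all released -> runs and releases L20 and L8


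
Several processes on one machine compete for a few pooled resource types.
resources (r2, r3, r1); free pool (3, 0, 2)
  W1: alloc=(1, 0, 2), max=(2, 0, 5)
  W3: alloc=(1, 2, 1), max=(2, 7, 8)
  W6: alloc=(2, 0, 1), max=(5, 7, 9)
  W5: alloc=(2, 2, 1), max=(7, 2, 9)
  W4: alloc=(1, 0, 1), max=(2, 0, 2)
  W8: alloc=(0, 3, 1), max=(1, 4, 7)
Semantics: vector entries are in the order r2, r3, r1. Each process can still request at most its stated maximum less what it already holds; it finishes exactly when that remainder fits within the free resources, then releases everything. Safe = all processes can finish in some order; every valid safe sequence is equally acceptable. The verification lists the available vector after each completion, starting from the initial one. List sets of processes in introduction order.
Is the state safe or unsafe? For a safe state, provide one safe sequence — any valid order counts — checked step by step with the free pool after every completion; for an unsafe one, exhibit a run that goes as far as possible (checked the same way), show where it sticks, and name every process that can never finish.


UNSAFE.
Key observation: even finishing W4, W1 leaves just (5, 0, 5) free — too little r1 for any of the remaining processes.
A maximal execution: W4, W1 — then nothing else fits. Step-by-step check:
  pool = (3, 0, 2)
  W4 needs (1, 0, 1) <= (3, 0, 2) -> finishes; pool += (1, 0, 1) = (4, 0, 3)
  W1 needs (1, 0, 3) <= (4, 0, 3) -> finishes; pool += (1, 0, 2) = (5, 0, 5)
  blocked: W3 wants (1, 5, 7), pool (5, 0, 5) — not enough r3 and r1
  blocked: W6 wants (3, 7, 8), pool (5, 0, 5) — not enough r3 and r1
  blocked: W5 wants (5, 0, 8), pool (5, 0, 5) — not enough r1
  blocked: W8 wants (1, 1, 6), pool (5, 0, 5) — not enough r3 and r1
Processes that can never finish: W3, W6, W5 and W8.


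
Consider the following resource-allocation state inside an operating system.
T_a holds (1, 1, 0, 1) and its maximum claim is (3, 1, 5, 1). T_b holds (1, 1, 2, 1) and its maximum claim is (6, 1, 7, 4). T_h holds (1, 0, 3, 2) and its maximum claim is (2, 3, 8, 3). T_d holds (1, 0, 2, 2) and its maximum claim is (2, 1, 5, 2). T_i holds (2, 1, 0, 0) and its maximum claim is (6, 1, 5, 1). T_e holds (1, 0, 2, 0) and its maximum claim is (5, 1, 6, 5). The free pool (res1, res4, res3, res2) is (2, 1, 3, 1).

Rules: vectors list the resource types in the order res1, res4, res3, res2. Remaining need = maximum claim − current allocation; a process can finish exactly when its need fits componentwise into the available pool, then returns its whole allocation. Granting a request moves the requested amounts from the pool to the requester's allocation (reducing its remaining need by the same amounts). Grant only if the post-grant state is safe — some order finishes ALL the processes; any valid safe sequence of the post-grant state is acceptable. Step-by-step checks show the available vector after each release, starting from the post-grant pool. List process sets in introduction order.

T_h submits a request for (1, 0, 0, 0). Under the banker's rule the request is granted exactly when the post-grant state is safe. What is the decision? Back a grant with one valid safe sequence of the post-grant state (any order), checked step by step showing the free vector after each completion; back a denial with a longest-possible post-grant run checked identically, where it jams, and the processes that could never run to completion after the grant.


DENY: after the grant no complete ordering would exist.
Key observation: after T_d, T_a the pool peaks at (3, 2, 5, 4), and each blocked process is short somewhere: T_b on res1; T_h on res4; T_i on res1; T_e on res1, res2.
After a pretend grant, a maximal execution: T_d, T_a — then nothing else fits. Walking it through:
  pool = (1, 1, 3, 1)
  run T_d (needs (1, 1, 3, 0), free (1, 1, 3, 1)); after release of (1, 0, 2, 2) the pool is (2, 1, 5, 3)
  run T_a (needs (2, 0, 5, 0), free (2, 1, 5, 3)); after release of (1, 1, 0, 1) the pool is (3, 2, 5, 4)
  T_b cannot run: need (5, 0, 5, 3) vs free (3, 2, 5, 4) (insufficient res1)
  T_h cannot run: need (0, 3, 5, 1) vs free (3, 2, 5, 4) (insufficient res4)
  T_i cannot run: need (4, 0, 5, 1) vs free (3, 2, 5, 4) (insufficient res1)
  T_e cannot run: need (4, 1, 4, 5) vs free (3, 2, 5, 4) (insufficient res1 and res2)
Post-grant, the permanently blocked set is T_b, T_h, T_i and T_e.


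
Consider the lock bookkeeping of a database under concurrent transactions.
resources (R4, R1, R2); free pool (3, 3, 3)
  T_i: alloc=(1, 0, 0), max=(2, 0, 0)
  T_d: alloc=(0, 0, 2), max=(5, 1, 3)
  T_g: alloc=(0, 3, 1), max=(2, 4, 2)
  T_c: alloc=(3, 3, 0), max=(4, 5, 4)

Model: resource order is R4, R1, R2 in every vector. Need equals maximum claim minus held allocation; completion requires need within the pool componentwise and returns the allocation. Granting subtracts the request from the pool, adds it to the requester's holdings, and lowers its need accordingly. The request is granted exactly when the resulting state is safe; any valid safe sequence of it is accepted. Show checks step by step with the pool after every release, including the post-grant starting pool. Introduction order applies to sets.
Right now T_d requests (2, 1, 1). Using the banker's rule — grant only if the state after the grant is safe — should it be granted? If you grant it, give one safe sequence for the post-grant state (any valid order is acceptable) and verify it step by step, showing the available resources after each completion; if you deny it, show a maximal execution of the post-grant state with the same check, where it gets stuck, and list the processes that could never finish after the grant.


DENY: after the grant no complete ordering would exist.
Key observation: after T_i, T_g the pool peaks at (2, 5, 3), and each blocked process is short somewhere: T_d on R4; T_c on R2.
Pretend the grant happened; the run T_i, T_g goes as far as possible. Verifying each step:
  pool = (1, 2, 2)
  T_i needs (1, 0, 0) <= (1, 2, 2) -> finishes; pool += (1, 0, 0) = (2, 2, 2)
  T_g needs (2, 1, 1) <= (2, 2, 2) -> finishes; pool += (0, 3, 1) = (2, 5, 3)
  T_d still needs (3, 0, 0) but only (2, 5, 3) is free — short on R4
  T_c still needs (1, 2, 4) but only (2, 5, 3) is free — short on R2
Post-grant, the permanently blocked set is T_d and T_c.


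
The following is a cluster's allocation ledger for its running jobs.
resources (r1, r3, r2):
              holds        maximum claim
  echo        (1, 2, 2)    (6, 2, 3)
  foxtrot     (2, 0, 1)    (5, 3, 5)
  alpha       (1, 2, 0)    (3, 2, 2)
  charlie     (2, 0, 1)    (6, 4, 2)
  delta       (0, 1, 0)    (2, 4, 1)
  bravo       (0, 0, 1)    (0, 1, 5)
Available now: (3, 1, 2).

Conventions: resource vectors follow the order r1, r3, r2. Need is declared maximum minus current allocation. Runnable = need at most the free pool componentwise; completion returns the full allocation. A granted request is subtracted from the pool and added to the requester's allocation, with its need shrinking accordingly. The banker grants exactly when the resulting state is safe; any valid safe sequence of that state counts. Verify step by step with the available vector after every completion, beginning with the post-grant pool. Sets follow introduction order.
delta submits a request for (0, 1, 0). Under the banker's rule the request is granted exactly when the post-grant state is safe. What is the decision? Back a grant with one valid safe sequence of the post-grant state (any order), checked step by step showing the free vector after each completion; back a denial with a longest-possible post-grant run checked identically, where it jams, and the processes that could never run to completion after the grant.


GRANT. The post-grant state is safe; one safe sequence: alpha, delta, charlie, echo, foxtrot, bravo.
Key observation: (3, 0, 2) free after granting still covers alpha first, and each release covers the next.
Step-by-step check of the post-grant state:
  pool = (3, 0, 2)
  alpha: need (2, 0, 2) fits (3, 0, 2); releases (1, 2, 0), pool now (4, 2, 2)
  delta: need (2, 2, 1) fits (4, 2, 2); releases (0, 2, 0), pool now (4, 4, 2)
  charlie: need (4, 4, 1) fits (4, 4, 2); releases (2, 0, 1), pool now (6, 4, 3)
  echo: need (5, 0, 1) fits (6, 4, 3); releases (1, 2, 2), pool now (7, 6, 5)
  foxtrot: need (3, 3, 4) fits (7, 6, 5); releases (2, 0, 1), pool now (9, 6, 6)
  bravo: need (0, 1, 4) fits (9, 6, 6); releases (0, 0, 1), pool now (9, 6, 7)


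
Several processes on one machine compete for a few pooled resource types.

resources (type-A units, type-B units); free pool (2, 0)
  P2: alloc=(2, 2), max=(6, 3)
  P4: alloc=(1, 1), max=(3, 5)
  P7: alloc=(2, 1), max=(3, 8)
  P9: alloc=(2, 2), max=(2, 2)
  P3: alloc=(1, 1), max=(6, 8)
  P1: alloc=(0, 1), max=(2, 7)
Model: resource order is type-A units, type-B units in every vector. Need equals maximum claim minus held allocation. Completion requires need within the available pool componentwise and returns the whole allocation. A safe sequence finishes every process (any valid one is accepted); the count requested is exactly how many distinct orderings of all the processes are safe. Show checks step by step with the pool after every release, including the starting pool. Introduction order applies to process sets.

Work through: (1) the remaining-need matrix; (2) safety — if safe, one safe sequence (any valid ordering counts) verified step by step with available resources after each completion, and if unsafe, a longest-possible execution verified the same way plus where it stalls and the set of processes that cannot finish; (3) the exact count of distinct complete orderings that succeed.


(1) Need matrix, components ordered type-A units, type-B units:
  P2: (4, 1)
  P4: (2, 4)
  P7: (1, 7)
  P9: (0, 0)
  P3: (5, 7)
  P1: (2, 6)
(2) UNSAFE.
Key observation: the pool after P9, P2, P4 is (7, 5); every surviving request exceeds it in type-B units, so progress ends there.
The run P9, P2, P4 cannot be extended any further. Check, step by step:
  pool = (2, 0)
  P9 needs (0, 0) <= (2, 0) -> finishes; pool += (2, 2) = (4, 2)
  P2 needs (4, 1) <= (4, 2) -> finishes; pool += (2, 2) = (6, 4)
  P4 needs (2, 4) <= (6, 4) -> finishes; pool += (1, 1) = (7, 5)
  P7 cannot run: need (1, 7) vs free (7, 5) (insufficient type-B units)
  P3 cannot run: need (5, 7) vs free (7, 5) (insufficient type-B units)
  P1 cannot run: need (2, 6) vs free (7, 5) (insufficient type-B units)
Processes that can never finish: P7, P3 and P1.
(3) Exactly 0 of the possible complete orderings are safe sequences.


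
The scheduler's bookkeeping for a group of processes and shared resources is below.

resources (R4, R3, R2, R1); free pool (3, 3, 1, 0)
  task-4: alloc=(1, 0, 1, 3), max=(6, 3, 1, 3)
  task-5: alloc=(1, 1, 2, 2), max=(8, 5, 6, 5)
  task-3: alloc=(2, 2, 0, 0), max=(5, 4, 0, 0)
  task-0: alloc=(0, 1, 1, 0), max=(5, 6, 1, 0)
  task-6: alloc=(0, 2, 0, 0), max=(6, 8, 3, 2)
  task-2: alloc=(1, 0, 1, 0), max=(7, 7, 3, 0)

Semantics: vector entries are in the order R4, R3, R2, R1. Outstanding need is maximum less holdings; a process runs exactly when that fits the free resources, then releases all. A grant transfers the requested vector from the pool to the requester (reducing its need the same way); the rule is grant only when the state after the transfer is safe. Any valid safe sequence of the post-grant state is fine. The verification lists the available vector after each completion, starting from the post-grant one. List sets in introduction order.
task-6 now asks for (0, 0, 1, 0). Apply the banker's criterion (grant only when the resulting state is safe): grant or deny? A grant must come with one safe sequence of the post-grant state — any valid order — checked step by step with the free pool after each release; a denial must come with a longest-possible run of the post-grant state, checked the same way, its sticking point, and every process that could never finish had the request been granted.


GRANT. The post-grant state is safe; one safe sequence: task-3, task-4, task-0, task-6, task-2, task-5.
Key observation: (3, 3, 0, 0) free after granting still covers task-3 first, and each release covers the next.
Check on the post-grant state, step by step:
  pool = (3, 3, 0, 0)
  task-3: need (3, 2, 0, 0) fits (3, 3, 0, 0); releases (2, 2, 0, 0), pool now (5, 5, 0, 0)
  task-4: need (5, 3, 0, 0) fits (5, 5, 0, 0); releases (1, 0, 1, 3), pool now (6, 5, 1, 3)
  task-0: need (5, 5, 0, 0) fits (6, 5, 1, 3); releases (0, 1, 1, 0), pool now (6, 6, 2, 3)
  task-6: need (6, 6, 2, 2) fits (6, 6, 2, 3); releases (0, 2, 1, 0), pool now (6, 8, 3, 3)
  task-2: need (6, 7, 2, 0) fits (6, 8, 3, 3); releases (1, 0, 1, 0), pool now (7, 8, 4, 3)
  task-5: need (7, 4, 4, 3) fits (7, 8, 4, 3); releases (1, 1, 2, 2), pool now (8, 9, 6, 5)


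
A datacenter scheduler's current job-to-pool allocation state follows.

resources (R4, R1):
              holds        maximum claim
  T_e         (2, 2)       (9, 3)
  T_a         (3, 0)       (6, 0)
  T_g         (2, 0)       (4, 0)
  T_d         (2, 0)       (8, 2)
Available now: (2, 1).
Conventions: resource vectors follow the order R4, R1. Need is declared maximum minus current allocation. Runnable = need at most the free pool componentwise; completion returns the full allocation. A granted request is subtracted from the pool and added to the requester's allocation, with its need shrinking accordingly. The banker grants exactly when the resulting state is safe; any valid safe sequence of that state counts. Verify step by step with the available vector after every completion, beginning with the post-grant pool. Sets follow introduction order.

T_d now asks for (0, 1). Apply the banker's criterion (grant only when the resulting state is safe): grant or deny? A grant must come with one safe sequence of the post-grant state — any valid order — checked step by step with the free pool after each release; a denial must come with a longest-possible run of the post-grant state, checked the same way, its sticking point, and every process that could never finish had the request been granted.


DENY: after the grant no complete ordering would exist.
Key observation: the wall is R1: completing T_g, T_a brings the pool only to (7, 0), and all the rest need more.
Pretend the grant happened; the run T_g, T_a goes as far as possible. Verifying each step:
  pool = (2, 0)
  T_g: need (2, 0) fits (2, 0); releases (2, 0), pool now (4, 0)
  T_a: need (3, 0) fits (4, 0); releases (3, 0), pool now (7, 0)
  T_e cannot run: need (7, 1) vs free (7, 0) (insufficient R1)
  T_d cannot run: need (6, 1) vs free (7, 0) (insufficient R1)
Had the request been granted, T_e and T_d could never finish.


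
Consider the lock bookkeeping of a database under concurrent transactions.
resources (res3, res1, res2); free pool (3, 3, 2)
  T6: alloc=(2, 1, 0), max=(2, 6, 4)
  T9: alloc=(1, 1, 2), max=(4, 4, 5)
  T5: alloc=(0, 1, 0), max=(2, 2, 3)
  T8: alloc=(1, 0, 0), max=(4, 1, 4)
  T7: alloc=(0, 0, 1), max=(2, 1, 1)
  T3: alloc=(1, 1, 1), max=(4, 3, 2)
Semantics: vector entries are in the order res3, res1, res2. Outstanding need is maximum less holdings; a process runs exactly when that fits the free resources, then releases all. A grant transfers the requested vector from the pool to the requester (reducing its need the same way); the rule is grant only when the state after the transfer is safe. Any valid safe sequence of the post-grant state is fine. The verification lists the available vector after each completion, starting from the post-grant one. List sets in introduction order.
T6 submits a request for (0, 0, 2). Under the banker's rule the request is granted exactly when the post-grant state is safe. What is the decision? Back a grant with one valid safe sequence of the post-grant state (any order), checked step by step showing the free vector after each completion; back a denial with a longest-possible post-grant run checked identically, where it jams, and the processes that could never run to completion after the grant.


DENY: after the grant no complete ordering would exist.
Key observation: after T7, T3 the pool peaks at (4, 4, 2), and each blocked process is short somewhere: T6 on res1; T9 on res2; T5 on res2; T8 on res2.
On the post-grant state, T7, T3 is a maximal run — nothing extends it. Step-by-step check:
  pool = (3, 3, 0)
  T7: need (2, 1, 0) fits (3, 3, 0); releases (0, 0, 1), pool now (3, 3, 1)
  T3: need (3, 2, 1) fits (3, 3, 1); releases (1, 1, 1), pool now (4, 4, 2)
  T6 cannot run: need (0, 5, 2) vs free (4, 4, 2) (insufficient res1)
  T9 cannot run: need (3, 3, 3) vs free (4, 4, 2) (insufficient res2)
  T5 cannot run: need (2, 1, 3) vs free (4, 4, 2) (insufficient res2)
  T8 cannot run: need (3, 1, 4) vs free (4, 4, 2) (insufficient res2)
Post-grant, the permanently blocked set is T6, T9, T5 and T8.


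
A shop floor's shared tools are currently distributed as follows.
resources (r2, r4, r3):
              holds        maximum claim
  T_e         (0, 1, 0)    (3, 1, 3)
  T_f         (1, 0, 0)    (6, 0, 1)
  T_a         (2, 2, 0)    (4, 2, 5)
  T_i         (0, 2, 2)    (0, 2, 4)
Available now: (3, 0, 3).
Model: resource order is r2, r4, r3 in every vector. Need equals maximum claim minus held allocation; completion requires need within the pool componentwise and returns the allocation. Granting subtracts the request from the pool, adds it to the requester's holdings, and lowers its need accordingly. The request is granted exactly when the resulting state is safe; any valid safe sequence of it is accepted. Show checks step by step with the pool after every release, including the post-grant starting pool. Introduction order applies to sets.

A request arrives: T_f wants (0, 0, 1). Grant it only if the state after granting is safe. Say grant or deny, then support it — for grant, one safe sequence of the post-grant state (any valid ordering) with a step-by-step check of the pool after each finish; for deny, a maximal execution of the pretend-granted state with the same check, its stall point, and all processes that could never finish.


DENY — the pretend-granted state is unsafe.
Key observation: after T_i, T_e the pool peaks at (3, 3, 4), and each blocked process is short somewhere: T_f on r2; T_a on r3.
After a pretend grant, a maximal execution: T_i, T_e — then nothing else fits. Step-by-step check:
  pool = (3, 0, 2)
  run T_i (needs (0, 0, 2), free (3, 0, 2)); after release of (0, 2, 2) the pool is (3, 2, 4)
  run T_e (needs (3, 0, 3), free (3, 2, 4)); after release of (0, 1, 0) the pool is (3, 3, 4)
  T_f cannot run: need (5, 0, 0) vs free (3, 3, 4) (insufficient r2)
  T_a cannot run: need (2, 0, 5) vs free (3, 3, 4) (insufficient r3)
Had the request been granted, T_f and T_a could never finish.


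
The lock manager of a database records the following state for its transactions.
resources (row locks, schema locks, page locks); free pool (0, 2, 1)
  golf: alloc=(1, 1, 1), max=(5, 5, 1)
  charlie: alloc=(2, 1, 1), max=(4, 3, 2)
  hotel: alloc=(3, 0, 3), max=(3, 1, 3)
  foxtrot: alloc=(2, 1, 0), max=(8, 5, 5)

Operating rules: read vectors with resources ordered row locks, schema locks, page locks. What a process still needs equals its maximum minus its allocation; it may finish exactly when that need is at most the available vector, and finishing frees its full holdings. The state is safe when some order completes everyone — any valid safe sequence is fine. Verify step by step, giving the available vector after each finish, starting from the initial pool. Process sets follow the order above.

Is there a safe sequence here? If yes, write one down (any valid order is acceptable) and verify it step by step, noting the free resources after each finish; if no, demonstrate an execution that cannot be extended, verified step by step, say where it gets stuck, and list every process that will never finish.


UNSAFE.
Key observation: hotel, charlie can finish, but then (5, 3, 5) is all there is, and the blocked group's schema locks demands exceed it.
A maximal execution: hotel, charlie — then nothing else fits. Verifying each step:
  pool = (0, 2, 1)
  hotel needs (0, 1, 0) <= (0, 2, 1) -> finishes; pool += (3, 0, 3) = (3, 2, 4)
  charlie needs (2, 2, 1) <= (3, 2, 4) -> finishes; pool += (2, 1, 1) = (5, 3, 5)
  golf cannot run: need (4, 4, 0) vs free (5, 3, 5) (insufficient schema locks)
  foxtrot cannot run: need (6, 4, 5) vs free (5, 3, 5) (insufficient row locks and schema locks)
Permanently blocked: golf and foxtrot.


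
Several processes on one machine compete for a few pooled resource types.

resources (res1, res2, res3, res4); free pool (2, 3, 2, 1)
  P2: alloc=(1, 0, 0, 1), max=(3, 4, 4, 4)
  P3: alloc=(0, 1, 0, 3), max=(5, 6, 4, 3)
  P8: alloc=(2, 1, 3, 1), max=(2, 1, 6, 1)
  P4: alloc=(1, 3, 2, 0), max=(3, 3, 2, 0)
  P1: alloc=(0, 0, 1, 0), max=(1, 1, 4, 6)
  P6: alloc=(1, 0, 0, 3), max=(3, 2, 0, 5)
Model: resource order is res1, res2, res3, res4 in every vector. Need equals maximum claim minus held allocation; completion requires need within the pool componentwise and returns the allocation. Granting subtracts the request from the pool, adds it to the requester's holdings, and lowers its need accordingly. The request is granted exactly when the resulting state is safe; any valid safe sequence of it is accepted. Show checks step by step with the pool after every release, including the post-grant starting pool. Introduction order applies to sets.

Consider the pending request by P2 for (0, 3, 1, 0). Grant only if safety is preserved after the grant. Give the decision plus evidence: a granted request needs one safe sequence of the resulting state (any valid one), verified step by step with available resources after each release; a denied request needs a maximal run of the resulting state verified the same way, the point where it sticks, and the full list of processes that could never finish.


GRANT: granting preserves safety; a valid post-grant sequence is P4, P8, P6, P2, P1, P3.
Key observation: granting shrinks the pool to (2, 0, 1, 1), yet P4 still fits and the chain goes through.
Verifying the post-grant state step by step:
  pool = (2, 0, 1, 1)
  P4: need (2, 0, 0, 0) fits (2, 0, 1, 1); releases (1, 3, 2, 0), pool now (3, 3, 3, 1)
  P8: need (0, 0, 3, 0) fits (3, 3, 3, 1); releases (2, 1, 3, 1), pool now (5, 4, 6, 2)
  P6: need (2, 2, 0, 2) fits (5, 4, 6, 2); releases (1, 0, 0, 3), pool now (6, 4, 6, 5)
  P2: need (2, 1, 3, 3) fits (6, 4, 6, 5); releases (1, 3, 1, 1), pool now (7, 7, 7, 6)
  P1: need (1, 1, 3, 6) fits (7, 7, 7, 6); releases (0, 0, 1, 0), pool now (7, 7, 8, 6)
  P3: need (5, 5, 4, 0) fits (7, 7, 8, 6); releases (0, 1, 0, 3), pool now (7, 8, 8, 9)


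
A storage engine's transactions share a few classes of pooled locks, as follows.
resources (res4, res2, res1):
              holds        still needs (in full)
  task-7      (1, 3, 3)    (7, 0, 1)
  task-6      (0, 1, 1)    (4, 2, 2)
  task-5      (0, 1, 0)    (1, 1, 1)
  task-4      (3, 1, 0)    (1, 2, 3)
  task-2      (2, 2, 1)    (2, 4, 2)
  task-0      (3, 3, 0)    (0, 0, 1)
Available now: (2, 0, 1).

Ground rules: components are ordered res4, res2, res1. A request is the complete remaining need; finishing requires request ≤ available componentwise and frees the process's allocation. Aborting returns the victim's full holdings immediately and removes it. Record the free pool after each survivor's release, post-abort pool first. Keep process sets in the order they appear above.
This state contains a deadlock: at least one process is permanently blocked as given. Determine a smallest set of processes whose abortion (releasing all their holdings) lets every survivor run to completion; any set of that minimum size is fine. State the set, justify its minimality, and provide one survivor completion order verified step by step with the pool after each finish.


Minimum abort set: task-7.
Key observation: aborting task-7 returns (1, 3, 3), and task-4 — hopeless before — runs at step 2 with the returned capacity in the pool.
Minimality: the empty abort set fails — the state is deadlocked as it stands.
One survivor order: task-5, task-4, task-2, task-0, task-6. Check, step by step (post-abort pool first):
  pool = (3, 3, 4)
  task-5 needs (1, 1, 1) <= (3, 3, 4) -> finishes; pool += (0, 1, 0) = (3, 4, 4)
  task-4 needs (1, 2, 3) <= (3, 4, 4) -> finishes; pool += (3, 1, 0) = (6, 5, 4)
  task-2 needs (2, 4, 2) <= (6, 5, 4) -> finishes; pool += (2, 2, 1) = (8, 7, 5)
  task-0 needs (0, 0, 1) <= (8, 7, 5) -> finishes; pool += (3, 3, 0) = (11, 10, 5)
  task-6 needs (4, 2, 2) <= (11, 10, 5) -> finishes; pool += (0, 1, 1) = (11, 11, 6)


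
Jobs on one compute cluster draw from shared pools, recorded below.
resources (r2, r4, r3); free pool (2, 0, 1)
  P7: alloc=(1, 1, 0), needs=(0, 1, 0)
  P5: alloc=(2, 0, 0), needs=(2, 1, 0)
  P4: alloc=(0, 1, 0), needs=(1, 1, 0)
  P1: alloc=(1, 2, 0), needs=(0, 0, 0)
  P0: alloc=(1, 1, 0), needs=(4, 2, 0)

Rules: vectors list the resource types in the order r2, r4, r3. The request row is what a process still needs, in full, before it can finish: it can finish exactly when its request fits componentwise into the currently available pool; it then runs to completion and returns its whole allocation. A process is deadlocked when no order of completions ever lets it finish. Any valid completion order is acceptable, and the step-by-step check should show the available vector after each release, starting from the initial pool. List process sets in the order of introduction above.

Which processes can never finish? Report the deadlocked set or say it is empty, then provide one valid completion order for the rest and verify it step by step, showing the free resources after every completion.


Nothing here is deadlocked.
Key observation: P1 leads a chain of completions in which each release enables another process.
The rest can finish in the order P1, P5, P4, P7, P0. Check, step by step:
  pool = (2, 0, 1)
  run P1 (needs (0, 0, 0), free (2, 0, 1)); after release of (1, 2, 0) the pool is (3, 2, 1)
  run P5 (needs (2, 1, 0), free (3, 2, 1)); after release of (2, 0, 0) the pool is (5, 2, 1)
  run P4 (needs (1, 1, 0), free (5, 2, 1)); after release of (0, 1, 0) the pool is (5, 3, 1)
  run P7 (needs (0, 1, 0), free (5, 3, 1)); after release of (1, 1, 0) the pool is (6, 4, 1)
  run P0 (needs (4, 2, 0), free (6, 4, 1)); after release of (1, 1, 0) the pool is (7, 5, 1)


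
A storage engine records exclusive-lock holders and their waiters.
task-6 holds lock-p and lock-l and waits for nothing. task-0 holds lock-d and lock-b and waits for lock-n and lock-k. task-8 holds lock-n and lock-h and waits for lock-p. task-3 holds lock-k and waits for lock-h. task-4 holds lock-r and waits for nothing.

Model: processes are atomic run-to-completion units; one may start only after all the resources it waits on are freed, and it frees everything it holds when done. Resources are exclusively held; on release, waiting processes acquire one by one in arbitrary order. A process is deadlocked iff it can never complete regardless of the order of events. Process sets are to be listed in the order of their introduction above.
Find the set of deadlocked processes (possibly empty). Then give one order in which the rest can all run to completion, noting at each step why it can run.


No process is deadlocked.
Key observation: the waits form no ring: some process can always run, and its releases unblock the others one by one.
A valid finishing order for the others: task-4, task-6, task-8, task-3, task-0.
Verifying each step:
  run task-4 (it waits on nothing); releases lock-r
  run task-6 (it waits on nothing); releases lock-p and lock-l
  run task-8 (all its waits — lock-p — are resolved); releases lock-n and lock-h
  run task-3 (all its waits — lock-h — are resolved); releases lock-k
  run task-0 (all its waits — lock-n and lock-k — are resolved); releases lock-d and lock-b


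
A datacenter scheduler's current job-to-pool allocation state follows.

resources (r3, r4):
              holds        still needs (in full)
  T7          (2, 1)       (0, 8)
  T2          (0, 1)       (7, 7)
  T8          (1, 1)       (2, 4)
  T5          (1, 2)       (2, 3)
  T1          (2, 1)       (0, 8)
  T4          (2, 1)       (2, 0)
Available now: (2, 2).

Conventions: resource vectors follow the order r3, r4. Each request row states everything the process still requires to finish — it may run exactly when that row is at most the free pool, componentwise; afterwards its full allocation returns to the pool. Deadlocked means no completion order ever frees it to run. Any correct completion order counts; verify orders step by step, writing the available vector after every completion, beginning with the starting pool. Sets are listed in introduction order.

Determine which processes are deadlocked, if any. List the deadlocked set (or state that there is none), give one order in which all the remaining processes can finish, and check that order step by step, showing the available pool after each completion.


Deadlocked set: T7, T2 and T1.
Key observation: once T4, T5, T8 finish, the pool peaks at (6, 6) — and every remaining process still needs more r4 than that.
A valid finishing order for the others: T4, T5, T8. Step-by-step check:
  pool = (2, 2)
  T4 needs (2, 0) <= (2, 2) -> finishes; pool += (2, 1) = (4, 3)
  T5 needs (2, 3) <= (4, 3) -> finishes; pool += (1, 2) = (5, 5)
  T8 needs (2, 4) <= (5, 5) -> finishes; pool += (1, 1) = (6, 6)
None of the blocked processes ever fits:
  T7 still needs (0, 8) but only (6, 6) is free — short on r4
  T2 still needs (7, 7) but only (6, 6) is free — short on r3 and r4
  T1 still needs (0, 8) but only (6, 6) is free — short on r4


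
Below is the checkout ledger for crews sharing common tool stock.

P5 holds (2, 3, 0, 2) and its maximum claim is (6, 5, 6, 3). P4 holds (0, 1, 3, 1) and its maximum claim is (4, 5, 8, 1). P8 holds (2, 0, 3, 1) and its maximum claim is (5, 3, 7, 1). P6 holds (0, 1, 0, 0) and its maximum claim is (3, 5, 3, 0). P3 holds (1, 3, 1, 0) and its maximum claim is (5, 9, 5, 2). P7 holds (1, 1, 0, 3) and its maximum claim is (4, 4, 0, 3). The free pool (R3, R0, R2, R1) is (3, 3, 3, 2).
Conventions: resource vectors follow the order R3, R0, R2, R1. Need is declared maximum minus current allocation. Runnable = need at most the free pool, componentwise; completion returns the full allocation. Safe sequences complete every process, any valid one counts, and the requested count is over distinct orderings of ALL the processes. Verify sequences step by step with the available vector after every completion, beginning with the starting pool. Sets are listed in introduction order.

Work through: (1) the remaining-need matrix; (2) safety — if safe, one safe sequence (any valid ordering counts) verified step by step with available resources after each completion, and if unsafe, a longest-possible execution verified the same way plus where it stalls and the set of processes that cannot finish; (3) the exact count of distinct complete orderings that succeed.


(1) Need matrix, components ordered R3, R0, R2, R1:
  P5: (4, 2, 6, 1)
  P4: (4, 4, 5, 0)
  P8: (3, 3, 4, 0)
  P6: (3, 4, 3, 0)
  P3: (4, 6, 4, 2)
  P7: (3, 3, 0, 0)
(2) UNSAFE.
Key observation: the wall is R2: completing P7, P6 brings the pool only to (4, 5, 3, 5), and all the rest need more.
A maximal execution: P7, P6 — then nothing else fits. Verifying each step:
  pool = (3, 3, 3, 2)
  run P7 (needs (3, 3, 0, 0), free (3, 3, 3, 2)); after release of (1, 1, 0, 3) the pool is (4, 4, 3, 5)
  run P6 (needs (3, 4, 3, 0), free (4, 4, 3, 5)); after release of (0, 1, 0, 0) the pool is (4, 5, 3, 5)
  blocked: P5 wants (4, 2, 6, 1), pool (4, 5, 3, 5) — not enough R2
  blocked: P4 wants (4, 4, 5, 0), pool (4, 5, 3, 5) — not enough R2
  blocked: P8 wants (3, 3, 4, 0), pool (4, 5, 3, 5) — not enough R2
  blocked: P3 wants (4, 6, 4, 2), pool (4, 5, 3, 5) — not enough R0 and R2
Never able to finish: P5, P4, P8 and P3.
(3) Exactly 0 of the possible complete orderings are safe sequences.


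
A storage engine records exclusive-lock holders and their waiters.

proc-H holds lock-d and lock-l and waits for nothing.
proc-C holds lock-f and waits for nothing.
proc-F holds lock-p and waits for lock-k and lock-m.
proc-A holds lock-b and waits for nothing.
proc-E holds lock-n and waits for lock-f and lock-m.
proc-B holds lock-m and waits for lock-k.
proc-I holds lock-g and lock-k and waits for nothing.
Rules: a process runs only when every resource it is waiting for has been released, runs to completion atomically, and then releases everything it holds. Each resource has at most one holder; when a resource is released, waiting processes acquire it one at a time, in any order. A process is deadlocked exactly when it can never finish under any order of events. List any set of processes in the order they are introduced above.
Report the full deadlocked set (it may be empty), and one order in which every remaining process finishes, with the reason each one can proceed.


Nothing here is deadlocked.
Key observation: all waits point, directly or indirectly, at processes that can finish, so nothing is permanently blocked.
A valid finishing order for the others: proc-I, proc-A, proc-C, proc-B, proc-F, proc-E, proc-H.
Check, step by step:
  proc-I: no waits; runs immediately, freeing lock-g and lock-k
  proc-A: no waits; runs immediately, freeing lock-b
  proc-C: no waits; runs immediately, freeing lock-f
  proc-B waits on lock-k — all released -> runs and releases lock-m
  proc-F waits on lock-k and lock-m — all released -> runs and releases lock-p
  proc-E waits on lock-f and lock-m — all released -> runs and releases lock-n
  proc-H: no waits; runs immediately, freeing lock-d and lock-l


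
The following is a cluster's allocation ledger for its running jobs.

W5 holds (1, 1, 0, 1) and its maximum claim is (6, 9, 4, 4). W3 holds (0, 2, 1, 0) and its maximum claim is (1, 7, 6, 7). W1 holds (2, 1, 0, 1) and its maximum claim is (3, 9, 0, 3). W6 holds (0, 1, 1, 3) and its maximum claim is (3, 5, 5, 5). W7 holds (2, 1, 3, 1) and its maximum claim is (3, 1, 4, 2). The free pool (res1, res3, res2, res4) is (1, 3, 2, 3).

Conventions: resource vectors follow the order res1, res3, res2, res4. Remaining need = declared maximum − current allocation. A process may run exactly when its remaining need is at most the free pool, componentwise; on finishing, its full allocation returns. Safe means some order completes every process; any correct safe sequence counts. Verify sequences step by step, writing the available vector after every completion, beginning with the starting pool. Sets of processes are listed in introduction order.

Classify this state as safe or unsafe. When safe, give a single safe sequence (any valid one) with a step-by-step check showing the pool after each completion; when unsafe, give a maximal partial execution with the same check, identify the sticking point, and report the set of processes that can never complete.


UNSAFE.
Key observation: W7, W6, W3 can finish, but then (3, 7, 7, 7) is all there is, and the blocked group's res3 demands exceed it.
Going as far as possible: W7, W6, W3; after that, nothing fits. Step-by-step check:
  pool = (1, 3, 2, 3)
  W7 needs (1, 0, 1, 1) <= (1, 3, 2, 3) -> finishes; pool += (2, 1, 3, 1) = (3, 4, 5, 4)
  W6 needs (3, 4, 4, 2) <= (3, 4, 5, 4) -> finishes; pool += (0, 1, 1, 3) = (3, 5, 6, 7)
  W3 needs (1, 5, 5, 7) <= (3, 5, 6, 7) -> finishes; pool += (0, 2, 1, 0) = (3, 7, 7, 7)
  W5 still needs (5, 8, 4, 3) but only (3, 7, 7, 7) is free — short on res1 and res3
  W1 still needs (1, 8, 0, 2) but only (3, 7, 7, 7) is free — short on res3
Processes that can never finish: W5 and W1.


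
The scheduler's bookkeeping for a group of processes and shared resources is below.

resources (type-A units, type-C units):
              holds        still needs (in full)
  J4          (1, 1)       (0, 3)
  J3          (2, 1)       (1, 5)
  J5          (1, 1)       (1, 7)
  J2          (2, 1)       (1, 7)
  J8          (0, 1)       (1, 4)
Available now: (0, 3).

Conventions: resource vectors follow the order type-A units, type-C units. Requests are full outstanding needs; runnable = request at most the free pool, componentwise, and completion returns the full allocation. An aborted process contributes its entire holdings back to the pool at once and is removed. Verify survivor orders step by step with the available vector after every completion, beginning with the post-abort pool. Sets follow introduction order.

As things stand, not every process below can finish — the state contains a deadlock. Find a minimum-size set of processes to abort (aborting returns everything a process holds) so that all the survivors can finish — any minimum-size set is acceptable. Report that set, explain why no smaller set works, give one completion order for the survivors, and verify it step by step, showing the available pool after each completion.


The answer: abort J2.
Key observation: J5 had no path to completion before; after the abort of J2 ((2, 1) returned), step 4 is where it fits.
Minimality: the empty abort set fails — the state is deadlocked as it stands.
One survivor order: J4, J3, J8, J5. Check, step by step (post-abort pool first):
  pool = (2, 4)
  J4 needs (0, 3) <= (2, 4) -> finishes; pool += (1, 1) = (3, 5)
  J3 needs (1, 5) <= (3, 5) -> finishes; pool += (2, 1) = (5, 6)
  J8 needs (1, 4) <= (5, 6) -> finishes; pool += (0, 1) = (5, 7)
  J5 needs (1, 7) <= (5, 7) -> finishes; pool += (1, 1) = (6, 8)
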